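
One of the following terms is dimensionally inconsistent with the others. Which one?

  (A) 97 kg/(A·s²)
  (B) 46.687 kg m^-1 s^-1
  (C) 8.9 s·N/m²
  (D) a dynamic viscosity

(A)

Reduce each to base SI dimensions:
  (A) kg·s⁻²·A⁻¹
  (B) kg·m⁻¹·s⁻¹
  (C) N·s·m⁻² = kg·m·s⁻²·s·m⁻² = kg·m⁻¹·s⁻¹
  (D) [dynamic viscosity] = kg·m⁻¹·s⁻¹
All reduce to kg·m⁻¹·s⁻¹ except (A), which is kg·s⁻²·A⁻¹.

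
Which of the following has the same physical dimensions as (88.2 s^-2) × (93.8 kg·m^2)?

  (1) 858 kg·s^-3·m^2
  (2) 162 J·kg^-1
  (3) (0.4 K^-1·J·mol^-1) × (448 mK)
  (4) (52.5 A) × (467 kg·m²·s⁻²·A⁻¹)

(4)

Reference: [s⁻²] · [kg·m²] = kg·m²·s⁻².
Each option:
  (1) kg·m²·s⁻³
  (2) J·kg⁻¹ = N·m·kg⁻¹ = m²·s⁻²
  (3) [kg·m²·s⁻²·K⁻¹·mol⁻¹] · [K] = kg·m²·s⁻²·mol⁻¹
  (4) [A] · [kg·m²·s⁻²·A⁻¹] = kg·m²·s⁻²  ← same
Only (4) matches kg·m²·s⁻².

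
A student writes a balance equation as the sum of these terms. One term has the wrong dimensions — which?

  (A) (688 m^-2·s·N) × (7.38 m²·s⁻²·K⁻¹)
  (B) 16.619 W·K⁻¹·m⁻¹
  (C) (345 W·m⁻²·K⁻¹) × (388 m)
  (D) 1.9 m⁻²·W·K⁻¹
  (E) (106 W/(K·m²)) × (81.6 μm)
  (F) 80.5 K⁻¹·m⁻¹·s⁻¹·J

(D)

Reduce each to base SI dimensions:
  (A) [kg·m⁻¹·s⁻¹] · [m²·s⁻²·K⁻¹] = kg·m·s⁻³·K⁻¹
  (B) W·m⁻¹·K⁻¹ = J·s⁻¹·m⁻¹·K⁻¹ = kg·m·s⁻³·K⁻¹
  (C) [kg·s⁻³·K⁻¹] · [m] = kg·m·s⁻³·K⁻¹
  (D) W·m⁻²·K⁻¹ = J·s⁻¹·m⁻²·K⁻¹ = kg·s⁻³·K⁻¹
  (E) [kg·s⁻³·K⁻¹] · [m] = kg·m·s⁻³·K⁻¹
  (F) J·s⁻¹·m⁻¹·K⁻¹ = N·m·s⁻¹·m⁻¹·K⁻¹ = kg·m·s⁻³·K⁻¹
All reduce to kg·m·s⁻³·K⁻¹ except (D), which is kg·s⁻³·K⁻¹.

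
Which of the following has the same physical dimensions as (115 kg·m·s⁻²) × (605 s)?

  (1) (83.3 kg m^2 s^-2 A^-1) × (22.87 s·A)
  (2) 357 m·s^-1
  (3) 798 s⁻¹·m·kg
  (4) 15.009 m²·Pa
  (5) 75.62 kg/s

Reference: [kg·m·s⁻²] · [s] = kg·m·s⁻¹.
Each option:
  (1) [kg·m²·s⁻²·A⁻¹] · [s·A] = kg·m²·s⁻¹
  (2) m·s⁻¹
  (3) kg·m·s⁻¹  ← same
  (4) Pa·m² = N·m⁻²·m² = kg·m·s⁻²
  (5) kg·s⁻¹
Only (3) matches kg·m·s⁻¹.

(3)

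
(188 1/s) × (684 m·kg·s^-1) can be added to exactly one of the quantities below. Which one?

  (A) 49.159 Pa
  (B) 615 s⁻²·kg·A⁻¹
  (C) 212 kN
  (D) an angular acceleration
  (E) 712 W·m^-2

(C)

Reference: [s⁻¹] · [kg·m·s⁻¹] = kg·m·s⁻².
Each option:
  (A) Pa = N·m⁻² = kg·m⁻¹·s⁻²
  (B) kg·s⁻²·A⁻¹
  (C) N = kg·m·s⁻²  ← same
  (D) [angular acceleration] = s⁻²
  (E) W·m⁻² = J·s⁻¹·m⁻² = kg·s⁻³
Only (C) matches kg·m·s⁻².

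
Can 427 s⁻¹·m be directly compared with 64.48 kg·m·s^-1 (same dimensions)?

No

Expand each in SI base units:
  427 s⁻¹·m:  m·s⁻¹
  64.48 kg·m·s^-1:  kg·m·s⁻¹
m·s⁻¹ ≠ kg·m·s⁻¹, so they cannot be added.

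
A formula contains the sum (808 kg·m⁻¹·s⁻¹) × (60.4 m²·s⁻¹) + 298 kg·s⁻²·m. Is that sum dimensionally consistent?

Yes

Dimensions:
  (808 kg·m⁻¹·s⁻¹) × (60.4 m²·s⁻¹):  [kg·m⁻¹·s⁻¹] · [m²·s⁻¹] = kg·m·s⁻²
  298 kg·s⁻²·m:  kg·m·s⁻²
Both are kg·m·s⁻², so they have the same dimensions and can be added.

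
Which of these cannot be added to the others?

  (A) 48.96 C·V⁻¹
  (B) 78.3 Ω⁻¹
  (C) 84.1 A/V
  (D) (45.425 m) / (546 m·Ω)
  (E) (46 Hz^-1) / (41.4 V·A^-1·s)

(A)

Expand each in SI base units:
  (A) C·V⁻¹ = s·A·(J·C⁻¹)⁻¹ = kg⁻¹·m⁻²·s⁴·A²
  (B) Ω⁻¹ = (V·A⁻¹)⁻¹ = kg⁻¹·m⁻²·s³·A²
  (C) A·V⁻¹ = A·(J·C⁻¹)⁻¹ = kg⁻¹·m⁻²·s³·A²
  (D) [m] / [kg·m³·s⁻³·A⁻²] = kg⁻¹·m⁻²·s³·A²
  (E) [s] / [kg·m²·s⁻²·A⁻²] = kg⁻¹·m⁻²·s³·A²
All reduce to kg⁻¹·m⁻²·s³·A² except (A), which is kg⁻¹·m⁻²·s⁴·A².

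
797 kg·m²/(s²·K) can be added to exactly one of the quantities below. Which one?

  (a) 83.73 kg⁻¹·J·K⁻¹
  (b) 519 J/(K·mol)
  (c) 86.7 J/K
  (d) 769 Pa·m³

Reference: kg·m²·s⁻²·K⁻¹.
Each option:
  (a) J·kg⁻¹·K⁻¹ = N·m·kg⁻¹·K⁻¹ = m²·s⁻²·K⁻¹
  (b) J·mol⁻¹·K⁻¹ = N·m·mol⁻¹·K⁻¹ = kg·m²·s⁻²·K⁻¹·mol⁻¹
  (c) J·K⁻¹ = N·m·K⁻¹ = kg·m²·s⁻²·K⁻¹  ← same
  (d) Pa·m³ = N·m⁻²·m³ = kg·m²·s⁻²
Only (c) matches kg·m²·s⁻²·K⁻¹.

(c)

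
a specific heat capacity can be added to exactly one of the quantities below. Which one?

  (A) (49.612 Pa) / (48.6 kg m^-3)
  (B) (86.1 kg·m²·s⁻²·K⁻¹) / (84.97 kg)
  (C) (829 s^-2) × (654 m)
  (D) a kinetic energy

Reference: [specific heat capacity] = m²·s⁻²·K⁻¹.
Each option:
  (A) [kg·m⁻¹·s⁻²] / [kg·m⁻³] = m²·s⁻²
  (B) [kg·m²·s⁻²·K⁻¹] / [kg] = m²·s⁻²·K⁻¹  ← same
  (C) [s⁻²] · [m] = m·s⁻²
  (D) [kinetic energy] = kg·m²·s⁻²
Only (B) matches m²·s⁻²·K⁻¹.

(B)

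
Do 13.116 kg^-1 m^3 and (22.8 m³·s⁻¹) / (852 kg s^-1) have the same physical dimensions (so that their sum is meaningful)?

Yes

In SI base units:
  13.116 kg^-1 m^3:  kg⁻¹·m³
  (22.8 m³·s⁻¹) / (852 kg s^-1):  [m³·s⁻¹] / [kg·s⁻¹] = kg⁻¹·m³
Both are kg⁻¹·m³, so they have the same dimensions and can be added.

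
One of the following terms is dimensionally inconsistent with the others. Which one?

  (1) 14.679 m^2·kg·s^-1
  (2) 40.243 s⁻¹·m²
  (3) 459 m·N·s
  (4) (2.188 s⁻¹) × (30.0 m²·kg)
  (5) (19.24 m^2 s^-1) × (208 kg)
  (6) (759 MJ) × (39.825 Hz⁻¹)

(2)

Expand each in SI base units:
  (1) kg·m²·s⁻¹
  (2) m²·s⁻¹
  (3) N·m·s = kg·m·s⁻²·m·s = kg·m²·s⁻¹
  (4) [s⁻¹] · [kg·m²] = kg·m²·s⁻¹
  (5) [m²·s⁻¹] · [kg] = kg·m²·s⁻¹
  (6) [kg·m²·s⁻²] · [s] = kg·m²·s⁻¹
All reduce to kg·m²·s⁻¹ except (2), which is m²·s⁻¹.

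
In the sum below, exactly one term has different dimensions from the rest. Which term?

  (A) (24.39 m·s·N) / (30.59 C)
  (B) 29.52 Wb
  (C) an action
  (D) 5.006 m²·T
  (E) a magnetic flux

In SI base units:
  (A) [kg·m²·s⁻¹] / [s·A] = kg·m²·s⁻²·A⁻¹
  (B) Wb = V·s = kg·m²·s⁻²·A⁻¹
  (C) [action] = kg·m²·s⁻¹
  (D) T·m² = Wb·m⁻²·m² = kg·m²·s⁻²·A⁻¹
  (E) [magnetic flux] = kg·m²·s⁻²·A⁻¹
All reduce to kg·m²·s⁻²·A⁻¹ except (C), which is kg·m²·s⁻¹.

(C)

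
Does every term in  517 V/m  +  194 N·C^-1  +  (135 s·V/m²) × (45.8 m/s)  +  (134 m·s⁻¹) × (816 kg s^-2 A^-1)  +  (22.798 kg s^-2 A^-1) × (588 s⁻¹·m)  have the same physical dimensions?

Yes

Reduce each to base SI dimensions:
  517 V/m:  V·m⁻¹ = J·C⁻¹·m⁻¹ = kg·m·s⁻³·A⁻¹
  194 N·C^-1:  N·C⁻¹ = kg·m·s⁻²·(s·A)⁻¹ = kg·m·s⁻³·A⁻¹
  (135 s·V/m²) × (45.8 m/s):  [kg·s⁻²·A⁻¹] · [m·s⁻¹] = kg·m·s⁻³·A⁻¹
  (134 m·s⁻¹) × (816 kg s^-2 A^-1):  [m·s⁻¹] · [kg·s⁻²·A⁻¹] = kg·m·s⁻³·A⁻¹
  (22.798 kg s^-2 A^-1) × (588 s⁻¹·m):  [kg·s⁻²·A⁻¹] · [m·s⁻¹] = kg·m·s⁻³·A⁻¹
Every term reduces to kg·m·s⁻³·A⁻¹.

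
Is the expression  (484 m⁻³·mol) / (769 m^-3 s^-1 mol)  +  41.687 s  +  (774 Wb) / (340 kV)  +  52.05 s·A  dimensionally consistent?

Reduce each to base SI dimensions:
  (484 m⁻³·mol) / (769 m^-3 s^-1 mol):  [m⁻³·mol] / [m⁻³·s⁻¹·mol] = s
  41.687 s:  s
  (774 Wb) / (340 kV):  [kg·m²·s⁻²·A⁻¹] / [kg·m²·s⁻³·A⁻¹] = s
  52.05 s·A:  A·s = s·A
The terms do not share a single dimension (s vs s·A).

No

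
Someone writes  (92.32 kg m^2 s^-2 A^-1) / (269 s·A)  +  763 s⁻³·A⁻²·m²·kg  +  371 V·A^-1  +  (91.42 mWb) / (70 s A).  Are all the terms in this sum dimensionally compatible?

Work out the base dimensions of each:
  (92.32 kg m^2 s^-2 A^-1) / (269 s·A):  [kg·m²·s⁻²·A⁻¹] / [s·A] = kg·m²·s⁻³·A⁻²
  763 s⁻³·A⁻²·m²·kg:  kg·m²·s⁻³·A⁻²
  371 V·A^-1:  V·A⁻¹ = J·C⁻¹·A⁻¹ = kg·m²·s⁻³·A⁻²
  (91.42 mWb) / (70 s A):  [kg·m²·s⁻²·A⁻¹] / [s·A] = kg·m²·s⁻³·A⁻²
Every term reduces to kg·m²·s⁻³·A⁻².

Yes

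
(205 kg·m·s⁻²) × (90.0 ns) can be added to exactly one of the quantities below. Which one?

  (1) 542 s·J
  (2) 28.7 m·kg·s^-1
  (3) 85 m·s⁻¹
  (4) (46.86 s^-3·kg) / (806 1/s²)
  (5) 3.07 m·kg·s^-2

Reference: [kg·m·s⁻²] · [s] = kg·m·s⁻¹.
Each option:
  (1) J·s = N·m·s = kg·m²·s⁻¹
  (2) kg·m·s⁻¹  ← same
  (3) m·s⁻¹
  (4) [kg·s⁻³] / [s⁻²] = kg·s⁻¹
  (5) kg·m·s⁻²
Only (2) matches kg·m·s⁻¹.

(2)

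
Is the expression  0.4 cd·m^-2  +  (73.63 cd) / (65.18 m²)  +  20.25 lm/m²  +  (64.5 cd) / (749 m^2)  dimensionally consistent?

Yes

Dimensions:
  0.4 cd·m^-2:  cd·m⁻² = m⁻²·cd
  (73.63 cd) / (65.18 m²):  [cd] / [m²] = m⁻²·cd
  20.25 lm/m²:  lm·m⁻² = cd·m⁻² = m⁻²·cd
  (64.5 cd) / (749 m^2):  [cd] / [m²] = m⁻²·cd
Every term reduces to m⁻²·cd.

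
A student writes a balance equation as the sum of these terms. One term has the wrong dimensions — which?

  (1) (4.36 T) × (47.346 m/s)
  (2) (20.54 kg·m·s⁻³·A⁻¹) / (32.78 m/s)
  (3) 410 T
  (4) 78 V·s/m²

In SI base units:
  (1) [kg·s⁻²·A⁻¹] · [m·s⁻¹] = kg·m·s⁻³·A⁻¹
  (2) [kg·m·s⁻³·A⁻¹] / [m·s⁻¹] = kg·s⁻²·A⁻¹
  (3) T = Wb·m⁻² = kg·s⁻²·A⁻¹
  (4) V·s·m⁻² = J·C⁻¹·s·m⁻² = kg·s⁻²·A⁻¹
All reduce to kg·s⁻²·A⁻¹ except (1), which is kg·m·s⁻³·A⁻¹.

(1)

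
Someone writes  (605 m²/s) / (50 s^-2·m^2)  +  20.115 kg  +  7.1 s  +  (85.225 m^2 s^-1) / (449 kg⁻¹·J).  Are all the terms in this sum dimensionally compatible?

No

Dimensions:
  (605 m²/s) / (50 s^-2·m^2):  [m²·s⁻¹] / [m²·s⁻²] = s
  20.115 kg:  kg
  7.1 s:  s
  (85.225 m^2 s^-1) / (449 kg⁻¹·J):  [m²·s⁻¹] / [m²·s⁻²] = s
The terms do not share a single dimension (kg vs s).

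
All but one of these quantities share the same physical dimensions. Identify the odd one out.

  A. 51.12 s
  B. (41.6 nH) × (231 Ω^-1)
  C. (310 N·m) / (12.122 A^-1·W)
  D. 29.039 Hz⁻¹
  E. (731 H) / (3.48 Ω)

C.

Reduce each to base SI dimensions:
  A. s
  B. [kg·m²·s⁻²·A⁻²] · [kg⁻¹·m⁻²·s³·A²] = s
  C. [kg·m²·s⁻²] / [kg·m²·s⁻³·A⁻¹] = s·A
  D. Hz⁻¹ = (s⁻¹)⁻¹ = s
  E. [kg·m²·s⁻²·A⁻²] / [kg·m²·s⁻³·A⁻²] = s
All reduce to s except C., which is s·A.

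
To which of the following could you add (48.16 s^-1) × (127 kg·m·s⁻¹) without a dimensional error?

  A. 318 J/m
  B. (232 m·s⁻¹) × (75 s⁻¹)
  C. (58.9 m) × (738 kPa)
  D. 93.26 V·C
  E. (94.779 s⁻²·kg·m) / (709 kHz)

A.

Reference: [s⁻¹] · [kg·m·s⁻¹] = kg·m·s⁻².
Each option:
  A. J·m⁻¹ = N·m·m⁻¹ = kg·m·s⁻²  ← same
  B. [m·s⁻¹] · [s⁻¹] = m·s⁻²
  C. [m] · [kg·m⁻¹·s⁻²] = kg·s⁻²
  D. C·V = s·A·J·C⁻¹ = kg·m²·s⁻²
  E. [kg·m·s⁻²] / [s⁻¹] = kg·m·s⁻¹
Only A. matches kg·m·s⁻².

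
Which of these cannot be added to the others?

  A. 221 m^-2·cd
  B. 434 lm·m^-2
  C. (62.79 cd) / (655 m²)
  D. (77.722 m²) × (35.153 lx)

D.

Expand each in SI base units:
  A. cd·m⁻² = m⁻²·cd
  B. lm·m⁻² = cd·m⁻² = m⁻²·cd
  C. [cd] / [m²] = m⁻²·cd
  D. [m²] · [m⁻²·cd] = cd
All reduce to m⁻²·cd except D., which is cd.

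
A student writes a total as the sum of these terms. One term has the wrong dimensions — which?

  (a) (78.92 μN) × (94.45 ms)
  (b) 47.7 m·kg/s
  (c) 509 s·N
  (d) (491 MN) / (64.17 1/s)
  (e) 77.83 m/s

Expand each in SI base units:
  (a) [kg·m·s⁻²] · [s] = kg·m·s⁻¹
  (b) kg·m·s⁻¹
  (c) N·s = kg·m·s⁻²·s = kg·m·s⁻¹
  (d) [kg·m·s⁻²] / [s⁻¹] = kg·m·s⁻¹
  (e) m·s⁻¹
All reduce to kg·m·s⁻¹ except (e), which is m·s⁻¹.

(e)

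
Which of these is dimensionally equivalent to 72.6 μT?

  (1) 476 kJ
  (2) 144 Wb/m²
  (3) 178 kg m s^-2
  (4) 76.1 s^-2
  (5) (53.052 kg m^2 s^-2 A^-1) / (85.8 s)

Reference: T = Wb·m⁻² = kg·s⁻²·A⁻¹.
Each option:
  (1) J = N·m = kg·m²·s⁻²
  (2) Wb·m⁻² = V·s·m⁻² = kg·s⁻²·A⁻¹  ← same
  (3) kg·m·s⁻²
  (4) s⁻²
  (5) [kg·m²·s⁻²·A⁻¹] / [s] = kg·m²·s⁻³·A⁻¹
Only (2) matches kg·s⁻²·A⁻¹.

(2)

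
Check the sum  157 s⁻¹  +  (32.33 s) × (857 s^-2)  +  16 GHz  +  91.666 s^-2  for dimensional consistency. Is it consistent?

No

Dimensions:
  157 s⁻¹:  s⁻¹
  (32.33 s) × (857 s^-2):  [s] · [s⁻²] = s⁻¹
  16 GHz:  Hz = s⁻¹
  91.666 s^-2:  s⁻²
The terms do not share a single dimension (s⁻² vs s⁻¹).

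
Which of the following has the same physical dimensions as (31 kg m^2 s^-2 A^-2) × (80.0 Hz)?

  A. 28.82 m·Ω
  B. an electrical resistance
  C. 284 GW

Reference: [kg·m²·s⁻²·A⁻²] · [s⁻¹] = kg·m²·s⁻³·A⁻².
Each option:
  A. Ω·m = V·A⁻¹·m = kg·m³·s⁻³·A⁻²
  B. [electrical resistance] = kg·m²·s⁻³·A⁻²  ← same
  C. W = J·s⁻¹ = kg·m²·s⁻³
Only B. matches kg·m²·s⁻³·A⁻².

B.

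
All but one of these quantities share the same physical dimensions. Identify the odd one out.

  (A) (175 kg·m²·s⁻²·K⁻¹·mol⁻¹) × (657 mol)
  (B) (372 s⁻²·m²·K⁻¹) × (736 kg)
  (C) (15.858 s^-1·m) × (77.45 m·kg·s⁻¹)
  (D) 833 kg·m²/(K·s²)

(C)

Reduce each to base SI dimensions:
  (A) [kg·m²·s⁻²·K⁻¹·mol⁻¹] · [mol] = kg·m²·s⁻²·K⁻¹
  (B) [m²·s⁻²·K⁻¹] · [kg] = kg·m²·s⁻²·K⁻¹
  (C) [m·s⁻¹] · [kg·m·s⁻¹] = kg·m²·s⁻²
  (D) kg·m²·s⁻²·K⁻¹
All reduce to kg·m²·s⁻²·K⁻¹ except (C), which is kg·m²·s⁻².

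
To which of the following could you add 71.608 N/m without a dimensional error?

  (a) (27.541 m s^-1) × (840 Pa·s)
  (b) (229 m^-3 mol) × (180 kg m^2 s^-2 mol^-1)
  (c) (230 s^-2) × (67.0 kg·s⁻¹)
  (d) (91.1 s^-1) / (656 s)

Reference: N·m⁻¹ = kg·m·s⁻²·m⁻¹ = kg·s⁻².
Each option:
  (a) [m·s⁻¹] · [kg·m⁻¹·s⁻¹] = kg·s⁻²  ← same
  (b) [m⁻³·mol] · [kg·m²·s⁻²·mol⁻¹] = kg·m⁻¹·s⁻²
  (c) [s⁻²] · [kg·s⁻¹] = kg·s⁻³
  (d) [s⁻¹] / [s] = s⁻²
Only (a) matches kg·s⁻².

(a)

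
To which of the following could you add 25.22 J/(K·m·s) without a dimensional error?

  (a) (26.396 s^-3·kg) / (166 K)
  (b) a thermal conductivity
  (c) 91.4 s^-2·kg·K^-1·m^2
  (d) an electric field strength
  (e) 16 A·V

(b)

Reference: J·s⁻¹·m⁻¹·K⁻¹ = N·m·s⁻¹·m⁻¹·K⁻¹ = kg·m·s⁻³·K⁻¹.
Each option:
  (a) [kg·s⁻³] / [K] = kg·s⁻³·K⁻¹
  (b) [thermal conductivity] = kg·m·s⁻³·K⁻¹  ← same
  (c) kg·m²·s⁻²·K⁻¹
  (d) [electric field strength] = kg·m·s⁻³·A⁻¹
  (e) V·A = J·C⁻¹·A = kg·m²·s⁻³
Only (b) matches kg·m·s⁻³·K⁻¹.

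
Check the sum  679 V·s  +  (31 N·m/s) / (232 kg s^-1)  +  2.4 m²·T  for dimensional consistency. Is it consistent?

No

Reduce each to base SI dimensions:
  679 V·s:  V·s = J·C⁻¹·s = kg·m²·s⁻²·A⁻¹
  (31 N·m/s) / (232 kg s^-1):  [kg·m²·s⁻³] / [kg·s⁻¹] = m²·s⁻²
  2.4 m²·T:  T·m² = Wb·m⁻²·m² = kg·m²·s⁻²·A⁻¹
The terms do not share a single dimension (kg·m²·s⁻²·A⁻¹ vs m²·s⁻²).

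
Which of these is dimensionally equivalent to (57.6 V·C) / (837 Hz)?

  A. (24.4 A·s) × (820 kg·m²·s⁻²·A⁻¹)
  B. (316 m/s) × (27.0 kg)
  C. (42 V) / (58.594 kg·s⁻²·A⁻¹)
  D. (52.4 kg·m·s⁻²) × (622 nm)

A.

Reference: [kg·m²·s⁻²] / [s⁻¹] = kg·m²·s⁻¹.
Each option:
  A. [s·A] · [kg·m²·s⁻²·A⁻¹] = kg·m²·s⁻¹  ← same
  B. [m·s⁻¹] · [kg] = kg·m·s⁻¹
  C. [kg·m²·s⁻³·A⁻¹] / [kg·s⁻²·A⁻¹] = m²·s⁻¹
  D. [kg·m·s⁻²] · [m] = kg·m²·s⁻²
Only A. matches kg·m²·s⁻¹.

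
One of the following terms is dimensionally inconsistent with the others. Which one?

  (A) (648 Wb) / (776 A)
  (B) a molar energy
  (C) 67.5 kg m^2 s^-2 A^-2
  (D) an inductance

Dimensions:
  (A) [kg·m²·s⁻²·A⁻¹] / [A] = kg·m²·s⁻²·A⁻²
  (B) [molar energy] = kg·m²·s⁻²·mol⁻¹
  (C) kg·m²·s⁻²·A⁻²
  (D) [inductance] = kg·m²·s⁻²·A⁻²
All reduce to kg·m²·s⁻²·A⁻² except (B), which is kg·m²·s⁻²·mol⁻¹.

(B)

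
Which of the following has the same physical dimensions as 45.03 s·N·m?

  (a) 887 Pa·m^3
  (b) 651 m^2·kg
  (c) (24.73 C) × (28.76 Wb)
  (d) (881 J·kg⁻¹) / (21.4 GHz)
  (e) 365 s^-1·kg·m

(c)

Reference: N·m·s = kg·m·s⁻²·m·s = kg·m²·s⁻¹.
Each option:
  (a) Pa·m³ = N·m⁻²·m³ = kg·m²·s⁻²
  (b) kg·m²
  (c) [s·A] · [kg·m²·s⁻²·A⁻¹] = kg·m²·s⁻¹  ← same
  (d) [m²·s⁻²] / [s⁻¹] = m²·s⁻¹
  (e) kg·m·s⁻¹
Only (c) matches kg·m²·s⁻¹.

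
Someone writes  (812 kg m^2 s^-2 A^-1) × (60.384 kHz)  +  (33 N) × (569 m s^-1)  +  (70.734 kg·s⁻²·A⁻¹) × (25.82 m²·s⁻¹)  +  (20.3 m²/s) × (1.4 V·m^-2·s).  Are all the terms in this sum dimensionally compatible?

No

In SI base units:
  (812 kg m^2 s^-2 A^-1) × (60.384 kHz):  [kg·m²·s⁻²·A⁻¹] · [s⁻¹] = kg·m²·s⁻³·A⁻¹
  (33 N) × (569 m s^-1):  [kg·m·s⁻²] · [m·s⁻¹] = kg·m²·s⁻³
  (70.734 kg·s⁻²·A⁻¹) × (25.82 m²·s⁻¹):  [kg·s⁻²·A⁻¹] · [m²·s⁻¹] = kg·m²·s⁻³·A⁻¹
  (20.3 m²/s) × (1.4 V·m^-2·s):  [m²·s⁻¹] · [kg·s⁻²·A⁻¹] = kg·m²·s⁻³·A⁻¹
The terms do not share a single dimension (kg·m²·s⁻³ vs kg·m²·s⁻³·A⁻¹).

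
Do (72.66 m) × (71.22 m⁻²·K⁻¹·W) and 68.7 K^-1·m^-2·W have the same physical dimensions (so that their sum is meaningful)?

No

Reduce each to base SI dimensions:
  (72.66 m) × (71.22 m⁻²·K⁻¹·W):  [m] · [kg·s⁻³·K⁻¹] = kg·m·s⁻³·K⁻¹
  68.7 K^-1·m^-2·W:  W·m⁻²·K⁻¹ = J·s⁻¹·m⁻²·K⁻¹ = kg·s⁻³·K⁻¹
kg·m·s⁻³·K⁻¹ ≠ kg·s⁻³·K⁻¹, so they cannot be added.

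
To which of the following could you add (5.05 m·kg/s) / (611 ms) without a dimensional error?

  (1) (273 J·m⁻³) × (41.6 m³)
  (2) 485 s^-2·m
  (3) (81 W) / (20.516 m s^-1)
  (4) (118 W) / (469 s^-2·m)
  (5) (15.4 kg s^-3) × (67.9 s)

Reference: [kg·m·s⁻¹] / [s] = kg·m·s⁻².
Each option:
  (1) [kg·m⁻¹·s⁻²] · [m³] = kg·m²·s⁻²
  (2) m·s⁻²
  (3) [kg·m²·s⁻³] / [m·s⁻¹] = kg·m·s⁻²  ← same
  (4) [kg·m²·s⁻³] / [m·s⁻²] = kg·m·s⁻¹
  (5) [kg·s⁻³] · [s] = kg·s⁻²
Only (3) matches kg·m·s⁻².

(3)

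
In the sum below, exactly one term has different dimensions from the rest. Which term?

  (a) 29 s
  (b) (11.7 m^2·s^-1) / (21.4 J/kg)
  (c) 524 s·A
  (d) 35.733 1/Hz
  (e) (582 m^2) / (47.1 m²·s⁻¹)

(c)

Work out the base dimensions of each:
  (a) s
  (b) [m²·s⁻¹] / [m²·s⁻²] = s
  (c) A·s = s·A
  (d) Hz⁻¹ = (s⁻¹)⁻¹ = s
  (e) [m²] / [m²·s⁻¹] = s
All reduce to s except (c), which is s·A.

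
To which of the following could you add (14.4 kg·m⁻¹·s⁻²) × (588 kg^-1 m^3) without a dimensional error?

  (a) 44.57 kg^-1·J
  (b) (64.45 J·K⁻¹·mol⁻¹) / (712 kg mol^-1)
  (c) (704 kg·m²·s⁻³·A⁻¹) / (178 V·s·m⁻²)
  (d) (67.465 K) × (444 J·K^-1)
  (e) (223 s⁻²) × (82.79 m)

Reference: [kg·m⁻¹·s⁻²] · [kg⁻¹·m³] = m²·s⁻².
Each option:
  (a) J·kg⁻¹ = N·m·kg⁻¹ = m²·s⁻²  ← same
  (b) [kg·m²·s⁻²·K⁻¹·mol⁻¹] / [kg·mol⁻¹] = m²·s⁻²·K⁻¹
  (c) [kg·m²·s⁻³·A⁻¹] / [kg·s⁻²·A⁻¹] = m²·s⁻¹
  (d) [K] · [kg·m²·s⁻²·K⁻¹] = kg·m²·s⁻²
  (e) [s⁻²] · [m] = m·s⁻²
Only (a) matches m²·s⁻².

(a)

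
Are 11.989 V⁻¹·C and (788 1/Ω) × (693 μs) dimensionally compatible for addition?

Expand each in SI base units:
  11.989 V⁻¹·C:  C·V⁻¹ = s·A·(J·C⁻¹)⁻¹ = kg⁻¹·m⁻²·s⁴·A²
  (788 1/Ω) × (693 μs):  [kg⁻¹·m⁻²·s³·A²] · [s] = kg⁻¹·m⁻²·s⁴·A²
Both are kg⁻¹·m⁻²·s⁴·A², so they have the same dimensions and can be added.

Yes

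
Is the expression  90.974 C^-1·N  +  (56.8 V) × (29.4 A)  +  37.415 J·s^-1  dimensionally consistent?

Work out the base dimensions of each:
  90.974 C^-1·N:  N·C⁻¹ = kg·m·s⁻²·(s·A)⁻¹ = kg·m·s⁻³·A⁻¹
  (56.8 V) × (29.4 A):  [kg·m²·s⁻³·A⁻¹] · [A] = kg·m²·s⁻³
  37.415 J·s^-1:  J·s⁻¹ = N·m·s⁻¹ = kg·m²·s⁻³
The terms do not share a single dimension (kg·m²·s⁻³ vs kg·m·s⁻³·A⁻¹).

No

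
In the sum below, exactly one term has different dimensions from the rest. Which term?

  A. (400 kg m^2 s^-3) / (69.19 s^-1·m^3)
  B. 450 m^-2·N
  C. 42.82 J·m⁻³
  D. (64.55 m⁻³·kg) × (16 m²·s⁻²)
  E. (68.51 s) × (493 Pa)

Expand each in SI base units:
  A. [kg·m²·s⁻³] / [m³·s⁻¹] = kg·m⁻¹·s⁻²
  B. N·m⁻² = kg·m·s⁻²·m⁻² = kg·m⁻¹·s⁻²
  C. J·m⁻³ = N·m·m⁻³ = kg·m⁻¹·s⁻²
  D. [kg·m⁻³] · [m²·s⁻²] = kg·m⁻¹·s⁻²
  E. [s] · [kg·m⁻¹·s⁻²] = kg·m⁻¹·s⁻¹
All reduce to kg·m⁻¹·s⁻² except E., which is kg·m⁻¹·s⁻¹.

E.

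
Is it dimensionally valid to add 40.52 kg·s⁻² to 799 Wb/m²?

No

Work out the base dimensions of each:
  40.52 kg·s⁻²:  kg·s⁻²
  799 Wb/m²:  Wb·m⁻² = V·s·m⁻² = kg·s⁻²·A⁻¹
kg·s⁻² ≠ kg·s⁻²·A⁻¹, so they cannot be added.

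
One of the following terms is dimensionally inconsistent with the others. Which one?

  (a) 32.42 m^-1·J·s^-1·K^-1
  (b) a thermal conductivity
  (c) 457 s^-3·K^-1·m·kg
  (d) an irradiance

(d)

Work out the base dimensions of each:
  (a) J·s⁻¹·m⁻¹·K⁻¹ = N·m·s⁻¹·m⁻¹·K⁻¹ = kg·m·s⁻³·K⁻¹
  (b) [thermal conductivity] = kg·m·s⁻³·K⁻¹
  (c) kg·m·s⁻³·K⁻¹
  (d) [irradiance] = kg·s⁻³
All reduce to kg·m·s⁻³·K⁻¹ except (d), which is kg·s⁻³.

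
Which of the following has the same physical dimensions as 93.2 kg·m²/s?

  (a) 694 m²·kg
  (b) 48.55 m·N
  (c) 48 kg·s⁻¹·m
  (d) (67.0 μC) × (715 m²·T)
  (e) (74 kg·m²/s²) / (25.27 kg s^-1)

(d)

Reference: kg·m²·s⁻¹.
Each option:
  (a) kg·m²
  (b) N·m = kg·m·s⁻²·m = kg·m²·s⁻²
  (c) kg·m·s⁻¹
  (d) [s·A] · [kg·m²·s⁻²·A⁻¹] = kg·m²·s⁻¹  ← same
  (e) [kg·m²·s⁻²] / [kg·s⁻¹] = m²·s⁻¹
Only (d) matches kg·m²·s⁻¹.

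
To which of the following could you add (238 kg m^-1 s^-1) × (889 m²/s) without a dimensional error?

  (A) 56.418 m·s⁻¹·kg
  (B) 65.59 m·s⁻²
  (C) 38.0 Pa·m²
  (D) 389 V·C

(C)

Reference: [kg·m⁻¹·s⁻¹] · [m²·s⁻¹] = kg·m·s⁻².
Each option:
  (A) kg·m·s⁻¹
  (B) m·s⁻²
  (C) Pa·m² = N·m⁻²·m² = kg·m·s⁻²  ← same
  (D) C·V = s·A·J·C⁻¹ = kg·m²·s⁻²
Only (C) matches kg·m·s⁻².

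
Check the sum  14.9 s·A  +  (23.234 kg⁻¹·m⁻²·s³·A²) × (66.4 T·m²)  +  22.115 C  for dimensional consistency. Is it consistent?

Reduce each to base SI dimensions:
  14.9 s·A:  s·A
  (23.234 kg⁻¹·m⁻²·s³·A²) × (66.4 T·m²):  [kg⁻¹·m⁻²·s³·A²] · [kg·m²·s⁻²·A⁻¹] = s·A
  22.115 C:  C = s·A
Every term reduces to s·A.

Yes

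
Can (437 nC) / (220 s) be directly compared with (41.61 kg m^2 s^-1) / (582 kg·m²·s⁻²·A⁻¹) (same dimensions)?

No

In SI base units:
  (437 nC) / (220 s):  [s·A] / [s] = A
  (41.61 kg m^2 s^-1) / (582 kg·m²·s⁻²·A⁻¹):  [kg·m²·s⁻¹] / [kg·m²·s⁻²·A⁻¹] = s·A
A ≠ s·A, so they cannot be added.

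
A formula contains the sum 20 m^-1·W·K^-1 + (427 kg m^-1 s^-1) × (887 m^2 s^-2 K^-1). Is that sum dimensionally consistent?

Yes

In SI base units:
  20 m^-1·W·K^-1:  W·m⁻¹·K⁻¹ = J·s⁻¹·m⁻¹·K⁻¹ = kg·m·s⁻³·K⁻¹
  (427 kg m^-1 s^-1) × (887 m^2 s^-2 K^-1):  [kg·m⁻¹·s⁻¹] · [m²·s⁻²·K⁻¹] = kg·m·s⁻³·K⁻¹
Both are kg·m·s⁻³·K⁻¹, so they have the same dimensions and can be added.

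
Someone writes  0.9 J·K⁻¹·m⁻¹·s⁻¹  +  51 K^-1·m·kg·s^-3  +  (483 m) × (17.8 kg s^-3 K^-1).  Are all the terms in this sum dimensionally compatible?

In SI base units:
  0.9 J·K⁻¹·m⁻¹·s⁻¹:  J·s⁻¹·m⁻¹·K⁻¹ = N·m·s⁻¹·m⁻¹·K⁻¹ = kg·m·s⁻³·K⁻¹
  51 K^-1·m·kg·s^-3:  kg·m·s⁻³·K⁻¹
  (483 m) × (17.8 kg s^-3 K^-1):  [m] · [kg·s⁻³·K⁻¹] = kg·m·s⁻³·K⁻¹
Every term reduces to kg·m·s⁻³·K⁻¹.

Yes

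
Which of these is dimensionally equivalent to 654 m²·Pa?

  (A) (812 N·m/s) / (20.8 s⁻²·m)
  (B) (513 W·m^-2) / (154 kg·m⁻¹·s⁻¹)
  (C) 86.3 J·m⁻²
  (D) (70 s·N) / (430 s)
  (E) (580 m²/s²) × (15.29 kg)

Reference: Pa·m² = N·m⁻²·m² = kg·m·s⁻².
Each option:
  (A) [kg·m²·s⁻³] / [m·s⁻²] = kg·m·s⁻¹
  (B) [kg·s⁻³] / [kg·m⁻¹·s⁻¹] = m·s⁻²
  (C) J·m⁻² = N·m·m⁻² = kg·s⁻²
  (D) [kg·m·s⁻¹] / [s] = kg·m·s⁻²  ← same
  (E) [m²·s⁻²] · [kg] = kg·m²·s⁻²
Only (D) matches kg·m·s⁻².

(D)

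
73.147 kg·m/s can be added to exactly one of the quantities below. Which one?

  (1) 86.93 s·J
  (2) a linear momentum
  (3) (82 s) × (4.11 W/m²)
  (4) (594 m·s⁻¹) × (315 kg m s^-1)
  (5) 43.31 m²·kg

(2)

Reference: kg·m·s⁻¹.
Each option:
  (1) J·s = N·m·s = kg·m²·s⁻¹
  (2) [linear momentum] = kg·m·s⁻¹  ← same
  (3) [s] · [kg·s⁻³] = kg·s⁻²
  (4) [m·s⁻¹] · [kg·m·s⁻¹] = kg·m²·s⁻²
  (5) kg·m²
Only (2) matches kg·m·s⁻¹.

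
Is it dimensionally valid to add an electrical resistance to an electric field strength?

No

Dimensions:
  an electrical resistance:  [electrical resistance] = kg·m²·s⁻³·A⁻²
  an electric field strength:  [electric field strength] = kg·m·s⁻³·A⁻¹
kg·m²·s⁻³·A⁻² ≠ kg·m·s⁻³·A⁻¹, so they cannot be added.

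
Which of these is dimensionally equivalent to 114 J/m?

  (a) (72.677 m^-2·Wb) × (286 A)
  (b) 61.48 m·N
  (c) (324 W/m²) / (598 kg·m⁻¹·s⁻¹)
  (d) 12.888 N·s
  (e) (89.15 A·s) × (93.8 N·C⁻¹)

Reference: J·m⁻¹ = N·m·m⁻¹ = kg·m·s⁻².
Each option:
  (a) [kg·s⁻²·A⁻¹] · [A] = kg·s⁻²
  (b) N·m = kg·m·s⁻²·m = kg·m²·s⁻²
  (c) [kg·s⁻³] / [kg·m⁻¹·s⁻¹] = m·s⁻²
  (d) N·s = kg·m·s⁻²·s = kg·m·s⁻¹
  (e) [s·A] · [kg·m·s⁻³·A⁻¹] = kg·m·s⁻²  ← same
Only (e) matches kg·m·s⁻².

(e)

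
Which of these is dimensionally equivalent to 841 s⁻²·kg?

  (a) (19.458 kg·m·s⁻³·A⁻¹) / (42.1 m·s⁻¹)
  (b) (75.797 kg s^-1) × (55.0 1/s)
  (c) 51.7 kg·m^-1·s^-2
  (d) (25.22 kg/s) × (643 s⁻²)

Reference: kg·s⁻².
Each option:
  (a) [kg·m·s⁻³·A⁻¹] / [m·s⁻¹] = kg·s⁻²·A⁻¹
  (b) [kg·s⁻¹] · [s⁻¹] = kg·s⁻²  ← same
  (c) kg·m⁻¹·s⁻²
  (d) [kg·s⁻¹] · [s⁻²] = kg·s⁻³
Only (b) matches kg·s⁻².

(b)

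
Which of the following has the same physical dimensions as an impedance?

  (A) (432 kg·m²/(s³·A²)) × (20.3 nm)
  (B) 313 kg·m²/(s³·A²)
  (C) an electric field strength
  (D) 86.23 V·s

Reference: [impedance] = kg·m²·s⁻³·A⁻².
Each option:
  (A) [kg·m²·s⁻³·A⁻²] · [m] = kg·m³·s⁻³·A⁻²
  (B) kg·m²·s⁻³·A⁻²  ← same
  (C) [electric field strength] = kg·m·s⁻³·A⁻¹
  (D) V·s = J·C⁻¹·s = kg·m²·s⁻²·A⁻¹
Only (B) matches kg·m²·s⁻³·A⁻².

(B)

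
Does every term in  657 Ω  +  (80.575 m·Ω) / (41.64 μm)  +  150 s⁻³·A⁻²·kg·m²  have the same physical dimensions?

Yes

Expand each in SI base units:
  657 Ω:  Ω = V·A⁻¹ = kg·m²·s⁻³·A⁻²
  (80.575 m·Ω) / (41.64 μm):  [kg·m³·s⁻³·A⁻²] / [m] = kg·m²·s⁻³·A⁻²
  150 s⁻³·A⁻²·kg·m²:  kg·m²·s⁻³·A⁻²
Every term reduces to kg·m²·s⁻³·A⁻².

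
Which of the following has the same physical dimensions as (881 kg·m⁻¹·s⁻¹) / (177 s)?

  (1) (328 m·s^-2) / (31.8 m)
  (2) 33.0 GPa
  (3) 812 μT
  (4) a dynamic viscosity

Reference: [kg·m⁻¹·s⁻¹] / [s] = kg·m⁻¹·s⁻².
Each option:
  (1) [m·s⁻²] / [m] = s⁻²
  (2) Pa = N·m⁻² = kg·m⁻¹·s⁻²  ← same
  (3) T = Wb·m⁻² = kg·s⁻²·A⁻¹
  (4) [dynamic viscosity] = kg·m⁻¹·s⁻¹
Only (2) matches kg·m⁻¹·s⁻².

(2)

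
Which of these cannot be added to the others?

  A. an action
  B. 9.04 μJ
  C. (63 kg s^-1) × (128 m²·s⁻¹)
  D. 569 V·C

Reduce each to base SI dimensions:
  A. [action] = kg·m²·s⁻¹
  B. J = N·m = kg·m²·s⁻²
  C. [kg·s⁻¹] · [m²·s⁻¹] = kg·m²·s⁻²
  D. C·V = s·A·J·C⁻¹ = kg·m²·s⁻²
All reduce to kg·m²·s⁻² except A., which is kg·m²·s⁻¹.

A.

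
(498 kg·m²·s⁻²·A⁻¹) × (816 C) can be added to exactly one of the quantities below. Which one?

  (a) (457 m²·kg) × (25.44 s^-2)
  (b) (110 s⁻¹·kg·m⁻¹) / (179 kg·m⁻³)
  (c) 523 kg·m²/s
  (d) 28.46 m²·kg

(c)

Reference: [kg·m²·s⁻²·A⁻¹] · [s·A] = kg·m²·s⁻¹.
Each option:
  (a) [kg·m²] · [s⁻²] = kg·m²·s⁻²
  (b) [kg·m⁻¹·s⁻¹] / [kg·m⁻³] = m²·s⁻¹
  (c) kg·m²·s⁻¹  ← same
  (d) kg·m²
Only (c) matches kg·m²·s⁻¹.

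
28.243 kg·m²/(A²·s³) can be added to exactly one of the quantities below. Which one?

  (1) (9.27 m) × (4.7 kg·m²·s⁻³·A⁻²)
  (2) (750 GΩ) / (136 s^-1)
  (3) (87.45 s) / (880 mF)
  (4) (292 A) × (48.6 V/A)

Reference: kg·m²·s⁻³·A⁻².
Each option:
  (1) [m] · [kg·m²·s⁻³·A⁻²] = kg·m³·s⁻³·A⁻²
  (2) [kg·m²·s⁻³·A⁻²] / [s⁻¹] = kg·m²·s⁻²·A⁻²
  (3) [s] / [kg⁻¹·m⁻²·s⁴·A²] = kg·m²·s⁻³·A⁻²  ← same
  (4) [A] · [kg·m²·s⁻³·A⁻²] = kg·m²·s⁻³·A⁻¹
Only (3) matches kg·m²·s⁻³·A⁻².

(3)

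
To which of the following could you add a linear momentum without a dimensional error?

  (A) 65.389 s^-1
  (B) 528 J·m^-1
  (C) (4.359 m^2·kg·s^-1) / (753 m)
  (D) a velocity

(C)

Reference: [linear momentum] = kg·m·s⁻¹.
Each option:
  (A) s⁻¹
  (B) J·m⁻¹ = N·m·m⁻¹ = kg·m·s⁻²
  (C) [kg·m²·s⁻¹] / [m] = kg·m·s⁻¹  ← same
  (D) [velocity] = m·s⁻¹
Only (C) matches kg·m·s⁻¹.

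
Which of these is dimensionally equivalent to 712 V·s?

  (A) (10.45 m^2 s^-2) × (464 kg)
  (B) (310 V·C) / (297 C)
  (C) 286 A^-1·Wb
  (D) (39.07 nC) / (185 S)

(D)

Reference: V·s = J·C⁻¹·s = kg·m²·s⁻²·A⁻¹.
Each option:
  (A) [m²·s⁻²] · [kg] = kg·m²·s⁻²
  (B) [kg·m²·s⁻²] / [s·A] = kg·m²·s⁻³·A⁻¹
  (C) Wb·A⁻¹ = V·s·A⁻¹ = kg·m²·s⁻²·A⁻²
  (D) [s·A] / [kg⁻¹·m⁻²·s³·A²] = kg·m²·s⁻²·A⁻¹  ← same
Only (D) matches kg·m²·s⁻²·A⁻¹.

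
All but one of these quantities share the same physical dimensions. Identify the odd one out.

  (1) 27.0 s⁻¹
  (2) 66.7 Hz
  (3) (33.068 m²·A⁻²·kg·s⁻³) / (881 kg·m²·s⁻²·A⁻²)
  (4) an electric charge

(4)

Expand each in SI base units:
  (1) s⁻¹
  (2) Hz = s⁻¹
  (3) [kg·m²·s⁻³·A⁻²] / [kg·m²·s⁻²·A⁻²] = s⁻¹
  (4) [electric charge] = s·A
All reduce to s⁻¹ except (4), which is s·A.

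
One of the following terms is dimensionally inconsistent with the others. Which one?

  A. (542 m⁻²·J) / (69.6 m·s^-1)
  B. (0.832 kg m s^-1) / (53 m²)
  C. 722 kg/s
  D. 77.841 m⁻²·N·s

Expand each in SI base units:
  A. [kg·s⁻²] / [m·s⁻¹] = kg·m⁻¹·s⁻¹
  B. [kg·m·s⁻¹] / [m²] = kg·m⁻¹·s⁻¹
  C. kg·s⁻¹
  D. N·s·m⁻² = kg·m·s⁻²·s·m⁻² = kg·m⁻¹·s⁻¹
All reduce to kg·m⁻¹·s⁻¹ except C., which is kg·s⁻¹.

C.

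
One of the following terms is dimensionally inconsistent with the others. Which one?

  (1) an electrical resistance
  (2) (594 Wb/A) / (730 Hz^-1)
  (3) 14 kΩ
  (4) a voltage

Work out the base dimensions of each:
  (1) [electrical resistance] = kg·m²·s⁻³·A⁻²
  (2) [kg·m²·s⁻²·A⁻²] / [s] = kg·m²·s⁻³·A⁻²
  (3) Ω = V·A⁻¹ = kg·m²·s⁻³·A⁻²
  (4) [voltage] = kg·m²·s⁻³·A⁻¹
All reduce to kg·m²·s⁻³·A⁻² except (4), which is kg·m²·s⁻³·A⁻¹.

(4)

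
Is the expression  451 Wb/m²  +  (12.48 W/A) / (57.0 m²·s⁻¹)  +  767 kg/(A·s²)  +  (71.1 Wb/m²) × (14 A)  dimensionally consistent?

No

Reduce each to base SI dimensions:
  451 Wb/m²:  Wb·m⁻² = V·s·m⁻² = kg·s⁻²·A⁻¹
  (12.48 W/A) / (57.0 m²·s⁻¹):  [kg·m²·s⁻³·A⁻¹] / [m²·s⁻¹] = kg·s⁻²·A⁻¹
  767 kg/(A·s²):  kg·s⁻²·A⁻¹
  (71.1 Wb/m²) × (14 A):  [kg·s⁻²·A⁻¹] · [A] = kg·s⁻²
The terms do not share a single dimension (kg·s⁻² vs kg·s⁻²·A⁻¹).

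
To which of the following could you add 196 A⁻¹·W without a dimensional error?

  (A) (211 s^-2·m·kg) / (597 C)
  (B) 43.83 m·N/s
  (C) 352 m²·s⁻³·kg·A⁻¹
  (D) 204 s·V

(C)

Reference: W·A⁻¹ = J·s⁻¹·A⁻¹ = kg·m²·s⁻³·A⁻¹.
Each option:
  (A) [kg·m·s⁻²] / [s·A] = kg·m·s⁻³·A⁻¹
  (B) N·m·s⁻¹ = kg·m·s⁻²·m·s⁻¹ = kg·m²·s⁻³
  (C) kg·m²·s⁻³·A⁻¹  ← same
  (D) V·s = J·C⁻¹·s = kg·m²·s⁻²·A⁻¹
Only (C) matches kg·m²·s⁻³·A⁻¹.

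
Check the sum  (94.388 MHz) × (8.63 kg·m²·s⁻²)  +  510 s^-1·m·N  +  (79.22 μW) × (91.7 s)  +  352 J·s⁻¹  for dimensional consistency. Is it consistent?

No

Work out the base dimensions of each:
  (94.388 MHz) × (8.63 kg·m²·s⁻²):  [s⁻¹] · [kg·m²·s⁻²] = kg·m²·s⁻³
  510 s^-1·m·N:  N·m·s⁻¹ = kg·m·s⁻²·m·s⁻¹ = kg·m²·s⁻³
  (79.22 μW) × (91.7 s):  [kg·m²·s⁻³] · [s] = kg·m²·s⁻²
  352 J·s⁻¹:  J·s⁻¹ = N·m·s⁻¹ = kg·m²·s⁻³
The terms do not share a single dimension (kg·m²·s⁻² vs kg·m²·s⁻³).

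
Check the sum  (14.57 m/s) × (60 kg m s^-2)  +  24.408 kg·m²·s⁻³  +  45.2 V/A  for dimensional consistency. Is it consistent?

Work out the base dimensions of each:
  (14.57 m/s) × (60 kg m s^-2):  [m·s⁻¹] · [kg·m·s⁻²] = kg·m²·s⁻³
  24.408 kg·m²·s⁻³:  kg·m²·s⁻³
  45.2 V/A:  V·A⁻¹ = J·C⁻¹·A⁻¹ = kg·m²·s⁻³·A⁻²
The terms do not share a single dimension (kg·m²·s⁻³ vs kg·m²·s⁻³·A⁻²).

No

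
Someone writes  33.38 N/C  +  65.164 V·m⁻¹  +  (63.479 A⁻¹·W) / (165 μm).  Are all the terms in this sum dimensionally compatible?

Expand each in SI base units:
  33.38 N/C:  N·C⁻¹ = kg·m·s⁻²·(s·A)⁻¹ = kg·m·s⁻³·A⁻¹
  65.164 V·m⁻¹:  V·m⁻¹ = J·C⁻¹·m⁻¹ = kg·m·s⁻³·A⁻¹
  (63.479 A⁻¹·W) / (165 μm):  [kg·m²·s⁻³·A⁻¹] / [m] = kg·m·s⁻³·A⁻¹
Every term reduces to kg·m·s⁻³·A⁻¹.

Yes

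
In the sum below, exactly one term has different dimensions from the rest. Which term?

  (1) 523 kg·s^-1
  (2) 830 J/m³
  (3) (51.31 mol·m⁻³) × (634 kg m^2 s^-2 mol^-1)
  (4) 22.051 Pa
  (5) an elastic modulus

(1)

Work out the base dimensions of each:
  (1) kg·s⁻¹
  (2) J·m⁻³ = N·m·m⁻³ = kg·m⁻¹·s⁻²
  (3) [m⁻³·mol] · [kg·m²·s⁻²·mol⁻¹] = kg·m⁻¹·s⁻²
  (4) Pa = N·m⁻² = kg·m⁻¹·s⁻²
  (5) [elastic modulus] = kg·m⁻¹·s⁻²
All reduce to kg·m⁻¹·s⁻² except (1), which is kg·s⁻¹.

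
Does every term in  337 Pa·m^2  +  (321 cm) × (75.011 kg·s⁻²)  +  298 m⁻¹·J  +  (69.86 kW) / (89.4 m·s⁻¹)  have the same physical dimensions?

Expand each in SI base units:
  337 Pa·m^2:  Pa·m² = N·m⁻²·m² = kg·m·s⁻²
  (321 cm) × (75.011 kg·s⁻²):  [m] · [kg·s⁻²] = kg·m·s⁻²
  298 m⁻¹·J:  J·m⁻¹ = N·m·m⁻¹ = kg·m·s⁻²
  (69.86 kW) / (89.4 m·s⁻¹):  [kg·m²·s⁻³] / [m·s⁻¹] = kg·m·s⁻²
Every term reduces to kg·m·s⁻².

Yes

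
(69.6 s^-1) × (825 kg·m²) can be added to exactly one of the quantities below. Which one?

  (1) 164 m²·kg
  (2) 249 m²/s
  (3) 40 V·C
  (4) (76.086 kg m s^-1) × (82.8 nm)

Reference: [s⁻¹] · [kg·m²] = kg·m²·s⁻¹.
Each option:
  (1) kg·m²
  (2) m²·s⁻¹
  (3) C·V = s·A·J·C⁻¹ = kg·m²·s⁻²
  (4) [kg·m·s⁻¹] · [m] = kg·m²·s⁻¹  ← same
Only (4) matches kg·m²·s⁻¹.

(4)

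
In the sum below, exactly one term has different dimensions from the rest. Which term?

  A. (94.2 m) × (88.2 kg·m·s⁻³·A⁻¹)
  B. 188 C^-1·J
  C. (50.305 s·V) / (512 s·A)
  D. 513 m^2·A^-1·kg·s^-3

Reduce each to base SI dimensions:
  A. [m] · [kg·m·s⁻³·A⁻¹] = kg·m²·s⁻³·A⁻¹
  B. J·C⁻¹ = N·m·(s·A)⁻¹ = kg·m²·s⁻³·A⁻¹
  C. [kg·m²·s⁻²·A⁻¹] / [s·A] = kg·m²·s⁻³·A⁻²
  D. kg·m²·s⁻³·A⁻¹
All reduce to kg·m²·s⁻³·A⁻¹ except C., which is kg·m²·s⁻³·A⁻².

C.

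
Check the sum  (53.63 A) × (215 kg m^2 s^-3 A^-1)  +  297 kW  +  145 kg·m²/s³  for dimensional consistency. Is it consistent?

Reduce each to base SI dimensions:
  (53.63 A) × (215 kg m^2 s^-3 A^-1):  [A] · [kg·m²·s⁻³·A⁻¹] = kg·m²·s⁻³
  297 kW:  W = J·s⁻¹ = kg·m²·s⁻³
  145 kg·m²/s³:  kg·m²·s⁻³
Every term reduces to kg·m²·s⁻³.

Yes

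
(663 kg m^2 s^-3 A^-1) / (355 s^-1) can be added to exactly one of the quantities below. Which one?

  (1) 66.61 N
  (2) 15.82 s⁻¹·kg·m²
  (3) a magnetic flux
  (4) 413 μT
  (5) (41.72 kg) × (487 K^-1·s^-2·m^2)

Reference: [kg·m²·s⁻³·A⁻¹] / [s⁻¹] = kg·m²·s⁻²·A⁻¹.
Each option:
  (1) N = kg·m·s⁻²
  (2) kg·m²·s⁻¹
  (3) [magnetic flux] = kg·m²·s⁻²·A⁻¹  ← same
  (4) T = Wb·m⁻² = kg·s⁻²·A⁻¹
  (5) [kg] · [m²·s⁻²·K⁻¹] = kg·m²·s⁻²·K⁻¹
Only (3) matches kg·m²·s⁻²·A⁻¹.

(3)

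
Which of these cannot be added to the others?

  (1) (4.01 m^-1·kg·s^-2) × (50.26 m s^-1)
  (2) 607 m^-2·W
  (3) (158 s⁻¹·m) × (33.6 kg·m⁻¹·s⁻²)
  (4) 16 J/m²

(4)

In SI base units:
  (1) [kg·m⁻¹·s⁻²] · [m·s⁻¹] = kg·s⁻³
  (2) W·m⁻² = J·s⁻¹·m⁻² = kg·s⁻³
  (3) [m·s⁻¹] · [kg·m⁻¹·s⁻²] = kg·s⁻³
  (4) J·m⁻² = N·m·m⁻² = kg·s⁻²
All reduce to kg·s⁻³ except (4), which is kg·s⁻².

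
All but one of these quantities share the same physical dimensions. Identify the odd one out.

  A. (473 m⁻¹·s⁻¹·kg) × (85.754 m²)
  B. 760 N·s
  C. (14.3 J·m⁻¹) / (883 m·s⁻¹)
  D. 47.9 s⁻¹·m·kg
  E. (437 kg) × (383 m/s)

C.

Reduce each to base SI dimensions:
  A. [kg·m⁻¹·s⁻¹] · [m²] = kg·m·s⁻¹
  B. N·s = kg·m·s⁻²·s = kg·m·s⁻¹
  C. [kg·m·s⁻²] / [m·s⁻¹] = kg·s⁻¹
  D. kg·m·s⁻¹
  E. [kg] · [m·s⁻¹] = kg·m·s⁻¹
All reduce to kg·m·s⁻¹ except C., which is kg·s⁻¹.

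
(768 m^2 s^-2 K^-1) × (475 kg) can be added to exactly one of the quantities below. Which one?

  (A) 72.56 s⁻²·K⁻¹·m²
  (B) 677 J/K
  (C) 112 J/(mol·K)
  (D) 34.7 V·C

(B)

Reference: [m²·s⁻²·K⁻¹] · [kg] = kg·m²·s⁻²·K⁻¹.
Each option:
  (A) m²·s⁻²·K⁻¹
  (B) J·K⁻¹ = N·m·K⁻¹ = kg·m²·s⁻²·K⁻¹  ← same
  (C) J·mol⁻¹·K⁻¹ = N·m·mol⁻¹·K⁻¹ = kg·m²·s⁻²·K⁻¹·mol⁻¹
  (D) C·V = s·A·J·C⁻¹ = kg·m²·s⁻²
Only (B) matches kg·m²·s⁻²·K⁻¹.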